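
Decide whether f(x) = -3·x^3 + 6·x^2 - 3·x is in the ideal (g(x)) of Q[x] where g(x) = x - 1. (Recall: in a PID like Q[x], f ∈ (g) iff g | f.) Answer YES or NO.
In Q[x] the ideal (g) consists of all multiples of g, so f ∈ (g) iff g | f, i.e. iff the remainder of f on division by g is 0. Divide f by g (g is monic, so eliminate the leading term of the running remainder at each step):
  leading term -3·x^3: subtract (-3·x^2)·g(x) = -3·x^3 + 3·x^2, leaving 3·x^2 - 3·x
  leading term 3·x^2: subtract (3·x)·g(x) = 3·x^2 - 3·x, leaving 0
The remainder is 0, so f(x) = g(x) · h(x) with h(x) = -3·x^2 + 3·x. Hence g | f, i.e. f ∈ (g).

Final answer: YES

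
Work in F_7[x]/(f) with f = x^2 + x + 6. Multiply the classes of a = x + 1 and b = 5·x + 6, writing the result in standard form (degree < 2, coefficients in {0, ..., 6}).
Multiply as integer polynomials: a · b = 5·x^2 + 11·x + 6. Reducing coefficients mod 7: a · b ≡ 5·x^2 + 4·x + 6. Now divide by f(x) = x^2 + x + 6 in F_7[x], eliminating the leading term at each step:
  leading term 5·x^2: subtract (5)·f(x) = 5·x^2 + 5·x + 2, leaving 6·x + 4 (coefficients mod 7)
The degree is now < 2, so this is the remainder. Hence a · b ≡ 6·x + 4 in F_7[x]/(f).

Final answer: a · b ≡ 6·x + 4 (mod f(x))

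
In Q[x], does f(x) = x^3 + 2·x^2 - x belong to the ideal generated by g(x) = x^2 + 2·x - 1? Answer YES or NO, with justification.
In Q[x] the ideal (g) consists of all multiples of g, so f ∈ (g) iff g | f, i.e. iff the remainder of f on division by g is 0. Divide f by g (g is monic, so eliminate the leading term of the running remainder at each step):
  leading term x^3: subtract (x)·g(x) = x^3 + 2·x^2 - x, leaving 0
The remainder is 0, so f(x) = g(x) · h(x) with h(x) = x. Hence g | f, i.e. f ∈ (g).

Final answer: YES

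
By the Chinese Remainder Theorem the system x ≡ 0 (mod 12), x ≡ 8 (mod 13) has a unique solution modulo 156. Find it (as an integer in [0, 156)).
The moduli 12, 13 are pairwise coprime, so by the CRT there is a unique solution mod 12·13 = 156.
Solve by successive substitution. Start with x ≡ 0 (mod 12).
  Combine with x ≡ 8 (mod 13): write x = 12·t and require 12·t ≡ 8 (mod 13). Since 12^(−1) ≡ 12 (mod 13), t ≡ 12·8 ≡ 5 (mod 13). So x ≡ 12·5 = 60 (mod 156).
Unique solution in [0, 156): x = 60.

Final answer: x ≡ 60 (mod 156); the representative in [0, 156) is 60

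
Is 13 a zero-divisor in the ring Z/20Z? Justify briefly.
NO

gcd(13, 20) = 1, so 13 is a unit in Z/20Z (it has a multiplicative inverse). A unit cannot be a zero-divisor: if 13·b ≡ 0 then multiplying both sides by 13^(−1) gives b ≡ 0. So 13 is not a zero-divisor.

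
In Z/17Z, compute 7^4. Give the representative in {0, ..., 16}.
4

Use repeated squaring. Binary(4) = 100. Walk through the bits of the exponent 4 left-to-right: at each bit after the leading one, square the running value, then multiply by 7 if the bit is 1 (always reducing mod 17):
  bit 1 = 1 (leading): start with 7.
  bit 2 = 0: square 7^2 = 49 ≡ 15 (mod 17).
  bit 3 = 0: square 15^2 = 225 ≡ 4 (mod 17).
Final value: 7^4 ≡ 4 (mod 17).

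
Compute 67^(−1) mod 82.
Apply the extended Euclidean algorithm to (82, 67), tracking rows (r, s, t) with s·82 + t·67 = r. Each division r_prev = q·r_cur + r_new produces the new row as (previous row) − q·(current row):
  row A: (82, 1, 0)   [1·82 + 0·67 = 82]
  row B: (67, 0, 1)   [0·82 + 1·67 = 67]
  82 = 1·67 + 15   → row C = row A − 1·row B = (15, 1, −1)   [check: 1·82 − 1·67 = 15]
  67 = 4·15 + 7   → row D = row B − 4·row C = (7, −4, 5)   [check: −4·82 + 5·67 = 7]
  15 = 2·7 + 1   → row E = row C − 2·row D = (1, 9, −11)   [check: 9·82 − 11·67 = 1]
  7 = 7·1 + 0   → remainder 0, stop. gcd = 1 (last nonzero row E).
The gcd is 1, so 67 is invertible mod 82. The last nonzero row gives 9·82 − 11·67 = 1, so t = −11. So 67^(−1) ≡ −11 ≡ 71 (mod 82). Verify: 67 · 71 = 4757 ≡ 1 (mod 82). ✓

Final answer: 67^(−1) ≡ 71 (mod 82)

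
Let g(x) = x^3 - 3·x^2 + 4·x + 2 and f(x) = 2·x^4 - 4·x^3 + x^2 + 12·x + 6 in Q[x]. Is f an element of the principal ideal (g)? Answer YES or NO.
NO

In Q[x] the ideal (g) consists of all multiples of g, so f ∈ (g) iff g | f, i.e. iff the remainder of f on division by g is 0. Divide f by g (g is monic, so eliminate the leading term of the running remainder at each step):
  leading term 2·x^4: subtract (2·x)·g(x) = 2·x^4 - 6·x^3 + 8·x^2 + 4·x, leaving 2·x^3 - 7·x^2 + 8·x + 6
  leading term 2·x^3: subtract (2)·g(x) = 2·x^3 - 6·x^2 + 8·x + 4, leaving 2 - x^2
The remainder r(x) = 2 - x^2 ≠ 0 (and deg r < deg g), so g ∤ f, i.e. f ∉ (g).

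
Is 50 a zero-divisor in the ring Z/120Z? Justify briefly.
YES

gcd(50, 120) = 10 > 1, so 50 is not a unit in Z/120Z. In Z/nZ every nonzero non-unit is a zero-divisor: explicitly, take b = 120/gcd = 12 ≠ 0 (mod 120); then 50·12 = 600 = 5·120, i.e. 50·12 ≡ 0 (mod 120). So 50 is a zero-divisor.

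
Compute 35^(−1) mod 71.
35^(−1) ≡ 69 (mod 71)

Apply the extended Euclidean algorithm to (71, 35), tracking rows (r, s, t) with s·71 + t·35 = r. Each division r_prev = q·r_cur + r_new produces the new row as (previous row) − q·(current row):
  row A: (71, 1, 0)   [1·71 + 0·35 = 71]
  row B: (35, 0, 1)   [0·71 + 1·35 = 35]
  71 = 2·35 + 1   → row C = row A − 2·row B = (1, 1, −2)   [check: 1·71 − 2·35 = 1]
  35 = 35·1 + 0   → remainder 0, stop. gcd = 1 (last nonzero row C).
The gcd is 1, so 35 is invertible mod 71. The last nonzero row gives 1·71 − 2·35 = 1, so t = −2. So 35^(−1) ≡ −2 ≡ 69 (mod 71). Verify: 35 · 69 = 2415 ≡ 1 (mod 71). ✓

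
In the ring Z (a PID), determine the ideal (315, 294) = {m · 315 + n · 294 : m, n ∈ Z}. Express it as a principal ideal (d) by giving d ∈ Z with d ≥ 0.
In the PID Z, (a, b) is generated by gcd(a, b). Compute gcd(315, 294) with the extended Euclidean algorithm, tracking rows (r, s, t) with s·315 + t·294 = r:
  row A: (315, 1, 0)   [1·315 + 0·294 = 315]
  row B: (294, 0, 1)   [0·315 + 1·294 = 294]
  315 = 1·294 + 21   → row C = row A − 1·row B = (21, 1, −1)   [check: 1·315 − 1·294 = 21]
  294 = 14·21 + 0   → remainder 0, stop. gcd = 21 (last nonzero row C).
So gcd(315, 294) = 21, with Bézout identity 1·315 − 1·294 = 21. Containment (⊇): the Bézout identity exhibits 21 as an element of (315, 294), giving (21) ⊆ (315, 294). Containment (⊆): since 21 | 315 and 21 | 294 (315 = 21·15, 294 = 21·14), every Z-linear combination of 315 and 294 is divisible by 21, so (315, 294) ⊆ (21). Therefore (315, 294) = (21), d = 21.

Final answer: (315, 294) = (21); d = 21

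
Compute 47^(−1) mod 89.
Apply the extended Euclidean algorithm to (89, 47), tracking rows (r, s, t) with s·89 + t·47 = r. Each division r_prev = q·r_cur + r_new produces the new row as (previous row) − q·(current row):
  row A: (89, 1, 0)   [1·89 + 0·47 = 89]
  row B: (47, 0, 1)   [0·89 + 1·47 = 47]
  89 = 1·47 + 42   → row C = row A − 1·row B = (42, 1, −1)   [check: 1·89 − 1·47 = 42]
  47 = 1·42 + 5   → row D = row B − 1·row C = (5, −1, 2)   [check: −1·89 + 2·47 = 5]
  42 = 8·5 + 2   → row E = row C − 8·row D = (2, 9, −17)   [check: 9·89 − 17·47 = 2]
  5 = 2·2 + 1   → row F = row D − 2·row E = (1, −19, 36)   [check: −19·89 + 36·47 = 1]
  2 = 2·1 + 0   → remainder 0, stop. gcd = 1 (last nonzero row F).
The gcd is 1, so 47 is invertible mod 89. The last nonzero row gives −19·89 + 36·47 = 1, so t = 36. So 47^(−1) ≡ 36 (mod 89). Verify: 47 · 36 = 1692 ≡ 1 (mod 89). ✓

Final answer: 47^(−1) ≡ 36 (mod 89)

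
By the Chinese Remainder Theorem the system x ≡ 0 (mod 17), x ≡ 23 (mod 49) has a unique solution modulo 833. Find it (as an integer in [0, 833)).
The moduli 17, 49 are pairwise coprime, so by the CRT there is a unique solution mod 17·49 = 833.
Solve by successive substitution. Start with x ≡ 0 (mod 17).
  Combine with x ≡ 23 (mod 49): write x = 17·t and require 17·t ≡ 23 (mod 49). Since 17^(−1) ≡ 26 (mod 49), t ≡ 26·23 ≡ 10 (mod 49). So x ≡ 17·10 = 170 (mod 833).
Unique solution in [0, 833): x = 170.

Final answer: x ≡ 170 (mod 833); the representative in [0, 833) is 170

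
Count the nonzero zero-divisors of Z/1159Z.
Z/1159Z has 78 nonzero zero-divisors

In Z/1159Z each nonzero element is either a unit (gcd with 1159 is 1) or a zero-divisor (gcd > 1). The number of units is φ(1159): factorise 1159 = 19 · 61, so φ(1159) = (19 − 1) · (61 − 1) = 18 · 60 = 1080. The nonzero elements number 1159 − 1 = 1158. Hence the nonzero zero-divisors number 1158 − 1080 = 78.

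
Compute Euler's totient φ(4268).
φ is multiplicative, with φ(p^e) = p^e − p^(e−1). Factorise 4268 = 2^2 · 11 · 97. Then
  φ(4268) = (2^2 − 2^1) · (11 − 1) · (97 − 1) = 2 · 10 · 96 = 1920.

Final answer: φ(4268) = 1920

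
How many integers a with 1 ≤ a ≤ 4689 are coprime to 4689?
The number of a ∈ {1, ..., 4689} with gcd(a, 4689) = 1 is by definition Euler's totient φ(4689). φ is multiplicative, with φ(p^e) = p^e − p^(e−1). Factorise 4689 = 3^2 · 521. Then
  φ(4689) = (3^2 − 3^1) · (521 − 1) = 6 · 520 = 3120.
So there are 3120 such integers.

Final answer: 3120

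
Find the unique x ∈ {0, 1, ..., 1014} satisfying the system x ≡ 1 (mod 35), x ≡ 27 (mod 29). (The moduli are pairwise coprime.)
The moduli 35, 29 are pairwise coprime, so by the CRT there is a unique solution mod 35·29 = 1015.
Solve by successive substitution. Start with x ≡ 1 (mod 35).
  Combine with x ≡ 27 (mod 29): write x = 1 + 35·t and require 1 + 35·t ≡ 27 (mod 29), i.e. 35·t ≡ 27 − 1 ≡ 26 (mod 29). Since 35^(−1) ≡ 5 (mod 29) (35 ≡ 6 (mod 29)), t ≡ 5·26 ≡ 14 (mod 29). So x ≡ 1 + 35·14 = 491 (mod 1015).
Unique solution in [0, 1015): x = 491.

Final answer: x ≡ 491 (mod 1015); the representative in [0, 1015) is 491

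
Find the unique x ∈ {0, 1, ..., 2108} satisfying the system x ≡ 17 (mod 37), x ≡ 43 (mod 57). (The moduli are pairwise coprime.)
x ≡ 1867 (mod 2109); the representative in [0, 2109) is 1867

The moduli 37, 57 are pairwise coprime, so by the CRT there is a unique solution mod 37·57 = 2109.
Solve by successive substitution. Start with x ≡ 17 (mod 37).
  Combine with x ≡ 43 (mod 57): write x = 17 + 37·t and require 17 + 37·t ≡ 43 (mod 57), i.e. 37·t ≡ 43 − 17 ≡ 26 (mod 57). Since 37^(−1) ≡ 37 (mod 57), t ≡ 37·26 ≡ 50 (mod 57). So x ≡ 17 + 37·50 = 1867 (mod 2109).
Unique solution in [0, 2109): x = 1867.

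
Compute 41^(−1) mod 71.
41^(−1) ≡ 26 (mod 71)

Apply the extended Euclidean algorithm to (71, 41), tracking rows (r, s, t) with s·71 + t·41 = r. Each division r_prev = q·r_cur + r_new produces the new row as (previous row) − q·(current row):
  row A: (71, 1, 0)   [1·71 + 0·41 = 71]
  row B: (41, 0, 1)   [0·71 + 1·41 = 41]
  71 = 1·41 + 30   → row C = row A − 1·row B = (30, 1, −1)   [check: 1·71 − 1·41 = 30]
  41 = 1·30 + 11   → row D = row B − 1·row C = (11, −1, 2)   [check: −1·71 + 2·41 = 11]
  30 = 2·11 + 8   → row E = row C − 2·row D = (8, 3, −5)   [check: 3·71 − 5·41 = 8]
  11 = 1·8 + 3   → row F = row D − 1·row E = (3, −4, 7)   [check: −4·71 + 7·41 = 3]
  8 = 2·3 + 2   → row G = row E − 2·row F = (2, 11, −19)   [check: 11·71 − 19·41 = 2]
  3 = 1·2 + 1   → row H = row F − 1·row G = (1, −15, 26)   [check: −15·71 + 26·41 = 1]
  2 = 2·1 + 0   → remainder 0, stop. gcd = 1 (last nonzero row H).
The gcd is 1, so 41 is invertible mod 71. The last nonzero row gives −15·71 + 26·41 = 1, so t = 26. So 41^(−1) ≡ 26 (mod 71). Verify: 41 · 26 = 1066 ≡ 1 (mod 71). ✓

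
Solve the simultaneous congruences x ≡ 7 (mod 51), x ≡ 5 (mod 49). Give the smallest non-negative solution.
x ≡ 2455 (mod 2499); the representative in [0, 2499) is 2455

The moduli 51, 49 are pairwise coprime, so by the CRT there is a unique solution mod 51·49 = 2499.
Solve by successive substitution. Start with x ≡ 7 (mod 51).
  Combine with x ≡ 5 (mod 49): write x = 7 + 51·t and require 7 + 51·t ≡ 5 (mod 49), i.e. 51·t ≡ 5 − 7 ≡ 47 (mod 49). Since 51^(−1) ≡ 25 (mod 49) (51 ≡ 2 (mod 49)), t ≡ 25·47 ≡ 48 (mod 49). So x ≡ 7 + 51·48 = 2455 (mod 2499).
Unique solution in [0, 2499): x = 2455.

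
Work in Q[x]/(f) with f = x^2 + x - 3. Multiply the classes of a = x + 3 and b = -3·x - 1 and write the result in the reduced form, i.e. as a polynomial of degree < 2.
First multiply in Q[x] without reducing: a · b = -3·x^2 - 10·x - 3. Now divide by f(x) = x^2 + x - 3, eliminating the leading term at each step:
  leading term -3·x^2: subtract (-3)·f(x) = -3·x^2 - 3·x + 9, leaving -7·x - 12
The degree is now < 2, so this is the remainder. Hence a · b ≡ -7·x - 12 in Q[x]/(f).

Final answer: a · b ≡ -7·x - 12 (mod f(x))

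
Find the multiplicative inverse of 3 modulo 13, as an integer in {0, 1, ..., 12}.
Apply the extended Euclidean algorithm to (13, 3), tracking rows (r, s, t) with s·13 + t·3 = r. Each division r_prev = q·r_cur + r_new produces the new row as (previous row) − q·(current row):
  row A: (13, 1, 0)   [1·13 + 0·3 = 13]
  row B: (3, 0, 1)   [0·13 + 1·3 = 3]
  13 = 4·3 + 1   → row C = row A − 4·row B = (1, 1, −4)   [check: 1·13 − 4·3 = 1]
  3 = 3·1 + 0   → remainder 0, stop. gcd = 1 (last nonzero row C).
The gcd is 1, so 3 is invertible mod 13. The last nonzero row gives 1·13 − 4·3 = 1, so t = −4. So 3^(−1) ≡ −4 ≡ 9 (mod 13). Verify: 3 · 9 = 27 ≡ 1 (mod 13). ✓

Final answer: 3^(−1) ≡ 9 (mod 13)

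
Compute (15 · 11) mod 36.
Both factors are already reduced mod 36. 15 · 11 = 165. Dividing by 36: 165 = 4·36 + 21. So (15 · 11) mod 36 = 21.

Final answer: 21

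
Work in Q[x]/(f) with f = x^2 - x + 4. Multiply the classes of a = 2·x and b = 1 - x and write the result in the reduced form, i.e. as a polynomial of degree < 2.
a · b ≡ 8 (mod f(x))

First multiply in Q[x] without reducing: a · b = -2·x^2 + 2·x. Now divide by f(x) = x^2 - x + 4, eliminating the leading term at each step:
  leading term -2·x^2: subtract (-2)·f(x) = -2·x^2 + 2·x - 8, leaving 8
The degree is now < 2, so this is the remainder. Hence a · b ≡ 8 in Q[x]/(f).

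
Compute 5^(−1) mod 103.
5^(−1) ≡ 62 (mod 103)

Apply the extended Euclidean algorithm to (103, 5), tracking rows (r, s, t) with s·103 + t·5 = r. Each division r_prev = q·r_cur + r_new produces the new row as (previous row) − q·(current row):
  row A: (103, 1, 0)   [1·103 + 0·5 = 103]
  row B: (5, 0, 1)   [0·103 + 1·5 = 5]
  103 = 20·5 + 3   → row C = row A − 20·row B = (3, 1, −20)   [check: 1·103 − 20·5 = 3]
  5 = 1·3 + 2   → row D = row B − 1·row C = (2, −1, 21)   [check: −1·103 + 21·5 = 2]
  3 = 1·2 + 1   → row E = row C − 1·row D = (1, 2, −41)   [check: 2·103 − 41·5 = 1]
  2 = 2·1 + 0   → remainder 0, stop. gcd = 1 (last nonzero row E).
The gcd is 1, so 5 is invertible mod 103. The last nonzero row gives 2·103 − 41·5 = 1, so t = −41. So 5^(−1) ≡ −41 ≡ 62 (mod 103). Verify: 5 · 62 = 310 ≡ 1 (mod 103). ✓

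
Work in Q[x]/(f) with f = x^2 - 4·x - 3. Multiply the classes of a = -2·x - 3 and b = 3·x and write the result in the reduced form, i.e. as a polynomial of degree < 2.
First multiply in Q[x] without reducing: a · b = -6·x^2 - 9·x. Now divide by f(x) = x^2 - 4·x - 3, eliminating the leading term at each step:
  leading term -6·x^2: subtract (-6)·f(x) = -6·x^2 + 24·x + 18, leaving -33·x - 18
The degree is now < 2, so this is the remainder. Hence a · b ≡ -33·x - 18 in Q[x]/(f).

Final answer: a · b ≡ -33·x - 18 (mod f(x))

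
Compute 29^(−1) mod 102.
Apply the extended Euclidean algorithm to (102, 29), tracking rows (r, s, t) with s·102 + t·29 = r. Each division r_prev = q·r_cur + r_new produces the new row as (previous row) − q·(current row):
  row A: (102, 1, 0)   [1·102 + 0·29 = 102]
  row B: (29, 0, 1)   [0·102 + 1·29 = 29]
  102 = 3·29 + 15   → row C = row A − 3·row B = (15, 1, −3)   [check: 1·102 − 3·29 = 15]
  29 = 1·15 + 14   → row D = row B − 1·row C = (14, −1, 4)   [check: −1·102 + 4·29 = 14]
  15 = 1·14 + 1   → row E = row C − 1·row D = (1, 2, −7)   [check: 2·102 − 7·29 = 1]
  14 = 14·1 + 0   → remainder 0, stop. gcd = 1 (last nonzero row E).
The gcd is 1, so 29 is invertible mod 102. The last nonzero row gives 2·102 − 7·29 = 1, so t = −7. So 29^(−1) ≡ −7 ≡ 95 (mod 102). Verify: 29 · 95 = 2755 ≡ 1 (mod 102). ✓

Final answer: 29^(−1) ≡ 95 (mod 102)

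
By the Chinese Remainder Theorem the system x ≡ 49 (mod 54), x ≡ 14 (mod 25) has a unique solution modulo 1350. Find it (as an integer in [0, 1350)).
The moduli 54, 25 are pairwise coprime, so by the CRT there is a unique solution mod 54·25 = 1350.
Solve by successive substitution. Start with x ≡ 49 (mod 54).
  Combine with x ≡ 14 (mod 25): write x = 49 + 54·t and require 49 + 54·t ≡ 14 (mod 25), i.e. 54·t ≡ 14 − 49 ≡ 15 (mod 25). Since 54^(−1) ≡ 19 (mod 25) (54 ≡ 4 (mod 25)), t ≡ 19·15 ≡ 10 (mod 25). So x ≡ 49 + 54·10 = 589 (mod 1350).
Unique solution in [0, 1350): x = 589.

Final answer: x ≡ 589 (mod 1350); the representative in [0, 1350) is 589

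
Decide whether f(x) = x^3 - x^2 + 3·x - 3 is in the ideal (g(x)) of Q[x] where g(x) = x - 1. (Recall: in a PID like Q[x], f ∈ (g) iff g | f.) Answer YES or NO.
YES

In Q[x] the ideal (g) consists of all multiples of g, so f ∈ (g) iff g | f, i.e. iff the remainder of f on division by g is 0. Divide f by g (g is monic, so eliminate the leading term of the running remainder at each step):
  leading term x^3: subtract (x^2)·g(x) = x^3 - x^2, leaving 3·x - 3
  leading term 3·x: subtract (3)·g(x) = 3·x - 3, leaving 0
The remainder is 0, so f(x) = g(x) · h(x) with h(x) = x^2 + 3. Hence g | f, i.e. f ∈ (g).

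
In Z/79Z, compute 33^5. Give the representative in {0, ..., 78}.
57

Use repeated squaring. Binary(5) = 101. Walk through the bits of the exponent 5 left-to-right: at each bit after the leading one, square the running value, then multiply by 33 if the bit is 1 (always reducing mod 79):
  bit 1 = 1 (leading): start with 33.
  bit 2 = 0: square 33^2 = 1089 ≡ 62 (mod 79).
  bit 3 = 1: square 62^2 = 3844 ≡ 52; bit is 1, so multiply 52·33 = 1716 ≡ 57 (mod 79).
Final value: 33^5 ≡ 57 (mod 79).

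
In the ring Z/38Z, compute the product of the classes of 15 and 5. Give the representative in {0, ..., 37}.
Both factors are already reduced mod 38. 15 · 5 = 75. Dividing by 38: 75 = 1·38 + 37. So (15 · 5) mod 38 = 37.

Final answer: 37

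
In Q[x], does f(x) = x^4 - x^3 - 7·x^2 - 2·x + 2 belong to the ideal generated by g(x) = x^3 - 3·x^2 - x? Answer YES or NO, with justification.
NO

In Q[x] the ideal (g) consists of all multiples of g, so f ∈ (g) iff g | f, i.e. iff the remainder of f on division by g is 0. Divide f by g (g is monic, so eliminate the leading term of the running remainder at each step):
  leading term x^4: subtract (x)·g(x) = x^4 - 3·x^3 - x^2, leaving 2·x^3 - 6·x^2 - 2·x + 2
  leading term 2·x^3: subtract (2)·g(x) = 2·x^3 - 6·x^2 - 2·x, leaving 2
The remainder r(x) = 2 ≠ 0 (and deg r < deg g), so g ∤ f, i.e. f ∉ (g).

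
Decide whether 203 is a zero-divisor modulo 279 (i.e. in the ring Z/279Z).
NO

gcd(203, 279) = 1, so 203 is a unit in Z/279Z (it has a multiplicative inverse). A unit cannot be a zero-divisor: if 203·b ≡ 0 then multiplying both sides by 203^(−1) gives b ≡ 0. So 203 is not a zero-divisor.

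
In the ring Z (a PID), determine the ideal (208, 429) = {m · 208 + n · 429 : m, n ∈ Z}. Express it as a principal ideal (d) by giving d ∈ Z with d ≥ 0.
(208, 429) = (13); d = 13

In the PID Z, (a, b) is generated by gcd(a, b). Compute gcd(429, 208) with the extended Euclidean algorithm, tracking rows (r, s, t) with s·429 + t·208 = r:
  row A: (429, 1, 0)   [1·429 + 0·208 = 429]
  row B: (208, 0, 1)   [0·429 + 1·208 = 208]
  429 = 2·208 + 13   → row C = row A − 2·row B = (13, 1, −2)   [check: 1·429 − 2·208 = 13]
  208 = 16·13 + 0   → remainder 0, stop. gcd = 13 (last nonzero row C).
So gcd(208, 429) = 13, with Bézout identity 1·429 − 2·208 = 13. Containment (⊇): the Bézout identity exhibits 13 as an element of (208, 429), giving (13) ⊆ (208, 429). Containment (⊆): since 13 | 208 and 13 | 429 (208 = 13·16, 429 = 13·33), every Z-linear combination of 208 and 429 is divisible by 13, so (208, 429) ⊆ (13). Therefore (208, 429) = (13), d = 13.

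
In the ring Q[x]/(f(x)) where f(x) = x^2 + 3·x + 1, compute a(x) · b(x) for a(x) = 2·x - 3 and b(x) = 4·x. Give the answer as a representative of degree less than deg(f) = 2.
First multiply in Q[x] without reducing: a · b = 8·x^2 - 12·x. Now divide by f(x) = x^2 + 3·x + 1, eliminating the leading term at each step:
  leading term 8·x^2: subtract (8)·f(x) = 8·x^2 + 24·x + 8, leaving -36·x - 8
The degree is now < 2, so this is the remainder. Hence a · b ≡ -36·x - 8 in Q[x]/(f).

Final answer: a · b ≡ -36·x - 8 (mod f(x))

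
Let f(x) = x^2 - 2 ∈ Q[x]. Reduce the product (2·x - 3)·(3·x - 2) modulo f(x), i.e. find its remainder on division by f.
First multiply in Q[x] without reducing: a · b = 6·x^2 - 13·x + 6. Now divide by f(x) = x^2 - 2, eliminating the leading term at each step:
  leading term 6·x^2: subtract (6)·f(x) = 6·x^2 - 12, leaving 18 - 13·x
The degree is now < 2, so this is the remainder. Hence a · b ≡ 18 - 13·x in Q[x]/(f).

Final answer: a · b ≡ 18 - 13·x (mod f(x))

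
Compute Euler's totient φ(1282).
φ is multiplicative, with φ(p^e) = p^e − p^(e−1). Factorise 1282 = 2 · 641. Then
  φ(1282) = (2 − 1) · (641 − 1) = 1 · 640 = 640.

Final answer: φ(1282) = 640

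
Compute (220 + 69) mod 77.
Reduce the summands first: 220 ≡ 66 (mod 77), so 220 + 69 ≡ 66 + 69 (mod 77). 66 + 69 = 135; 135 = 1·77 + 58, so (220 + 69) mod 77 = 58.

Final answer: 58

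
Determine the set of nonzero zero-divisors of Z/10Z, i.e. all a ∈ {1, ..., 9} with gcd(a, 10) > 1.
An element a ∈ Z/10Z (with a ≠ 0) is a zero-divisor iff gcd(a, 10) > 1 (because a is a unit precisely when gcd(a, n) = 1, and in Z/nZ every nonzero, non-unit element is a zero-divisor). Scan a = 1, ..., 9 and keep those with gcd(a, 10) > 1:
  gcd(2, 10) = 2, gcd(4, 10) = 2, gcd(5, 10) = 5, gcd(6, 10) = 2, gcd(8, 10) = 2.
All other a ∈ {1, ..., 9} have gcd(a, 10) = 1 and are units. So the nonzero zero-divisors are exactly the 5 values of a appearing in this scan.

Final answer: nonzero zero-divisors of Z/10Z = {2, 4, 5, 6, 8}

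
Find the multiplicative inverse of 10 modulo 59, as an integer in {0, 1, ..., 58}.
10^(−1) ≡ 6 (mod 59)

Apply the extended Euclidean algorithm to (59, 10), tracking rows (r, s, t) with s·59 + t·10 = r. Each division r_prev = q·r_cur + r_new produces the new row as (previous row) − q·(current row):
  row A: (59, 1, 0)   [1·59 + 0·10 = 59]
  row B: (10, 0, 1)   [0·59 + 1·10 = 10]
  59 = 5·10 + 9   → row C = row A − 5·row B = (9, 1, −5)   [check: 1·59 − 5·10 = 9]
  10 = 1·9 + 1   → row D = row B − 1·row C = (1, −1, 6)   [check: −1·59 + 6·10 = 1]
  9 = 9·1 + 0   → remainder 0, stop. gcd = 1 (last nonzero row D).
The gcd is 1, so 10 is invertible mod 59. The last nonzero row gives −1·59 + 6·10 = 1, so t = 6. So 10^(−1) ≡ 6 (mod 59). Verify: 10 · 6 = 60 ≡ 1 (mod 59). ✓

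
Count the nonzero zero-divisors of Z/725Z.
In Z/725Z each nonzero element is either a unit (gcd with 725 is 1) or a zero-divisor (gcd > 1). The number of units is φ(725): factorise 725 = 5^2 · 29, so φ(725) = (5^2 − 5^1) · (29 − 1) = 20 · 28 = 560. The nonzero elements number 725 − 1 = 724. Hence the nonzero zero-divisors number 724 − 560 = 164.

Final answer: Z/725Z has 164 nonzero zero-divisors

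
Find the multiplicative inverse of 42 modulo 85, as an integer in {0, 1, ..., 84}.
Apply the extended Euclidean algorithm to (85, 42), tracking rows (r, s, t) with s·85 + t·42 = r. Each division r_prev = q·r_cur + r_new produces the new row as (previous row) − q·(current row):
  row A: (85, 1, 0)   [1·85 + 0·42 = 85]
  row B: (42, 0, 1)   [0·85 + 1·42 = 42]
  85 = 2·42 + 1   → row C = row A − 2·row B = (1, 1, −2)   [check: 1·85 − 2·42 = 1]
  42 = 42·1 + 0   → remainder 0, stop. gcd = 1 (last nonzero row C).
The gcd is 1, so 42 is invertible mod 85. The last nonzero row gives 1·85 − 2·42 = 1, so t = −2. So 42^(−1) ≡ −2 ≡ 83 (mod 85). Verify: 42 · 83 = 3486 ≡ 1 (mod 85). ✓

Final answer: 42^(−1) ≡ 83 (mod 85)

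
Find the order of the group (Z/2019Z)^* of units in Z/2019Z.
(Z/2019Z)^* consists of the classes a with gcd(a, 2019) = 1, so its order is φ(2019). φ is multiplicative, with φ(p^e) = p^e − p^(e−1). Factorise 2019 = 3 · 673. Then
  φ(2019) = (3 − 1) · (673 − 1) = 2 · 672 = 1344.
Thus |(Z/2019Z)^*| = 1344.

Final answer: |(Z/2019Z)^*| = 1344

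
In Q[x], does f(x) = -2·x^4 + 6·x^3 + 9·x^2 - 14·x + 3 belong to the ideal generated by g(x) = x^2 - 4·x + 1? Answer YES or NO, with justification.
In Q[x] the ideal (g) consists of all multiples of g, so f ∈ (g) iff g | f, i.e. iff the remainder of f on division by g is 0. Divide f by g (g is monic, so eliminate the leading term of the running remainder at each step):
  leading term -2·x^4: subtract (-2·x^2)·g(x) = -2·x^4 + 8·x^3 - 2·x^2, leaving -2·x^3 + 11·x^2 - 14·x + 3
  leading term -2·x^3: subtract (-2·x)·g(x) = -2·x^3 + 8·x^2 - 2·x, leaving 3·x^2 - 12·x + 3
  leading term 3·x^2: subtract (3)·g(x) = 3·x^2 - 12·x + 3, leaving 0
The remainder is 0, so f(x) = g(x) · h(x) with h(x) = -2·x^2 - 2·x + 3. Hence g | f, i.e. f ∈ (g).

Final answer: YES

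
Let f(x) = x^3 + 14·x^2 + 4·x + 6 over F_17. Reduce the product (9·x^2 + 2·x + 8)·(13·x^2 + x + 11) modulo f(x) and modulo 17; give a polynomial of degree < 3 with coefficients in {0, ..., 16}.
a · b ≡ 11·x^2 + 11·x + 16 (mod f(x))

Multiply as integer polynomials: a · b = 117·x^4 + 35·x^3 + 205·x^2 + 30·x + 88. Reducing coefficients mod 17: a · b ≡ 15·x^4 + x^3 + x^2 + 13·x + 3. Now divide by f(x) = x^3 + 14·x^2 + 4·x + 6 in F_17[x], eliminating the leading term at each step:
  leading term 15·x^4: subtract (15·x)·f(x) = 15·x^4 + 6·x^3 + 9·x^2 + 5·x, leaving 12·x^3 + 9·x^2 + 8·x + 3 (coefficients mod 17)
  leading term 12·x^3: subtract (12)·f(x) = 12·x^3 + 15·x^2 + 14·x + 4, leaving 11·x^2 + 11·x + 16 (coefficients mod 17)
The degree is now < 3, so this is the remainder. Hence a · b ≡ 11·x^2 + 11·x + 16 in F_17[x]/(f).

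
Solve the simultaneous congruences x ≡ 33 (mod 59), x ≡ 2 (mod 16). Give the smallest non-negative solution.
The moduli 59, 16 are pairwise coprime, so by the CRT there is a unique solution mod 59·16 = 944.
Solve by successive substitution. Start with x ≡ 33 (mod 59).
  Combine with x ≡ 2 (mod 16): write x = 33 + 59·t and require 33 + 59·t ≡ 2 (mod 16), i.e. 59·t ≡ 2 − 33 ≡ 1 (mod 16). Since 59^(−1) ≡ 3 (mod 16) (59 ≡ 11 (mod 16)), t ≡ 3·1 ≡ 3 (mod 16). So x ≡ 33 + 59·3 = 210 (mod 944).
Unique solution in [0, 944): x = 210.

Final answer: x ≡ 210 (mod 944); the representative in [0, 944) is 210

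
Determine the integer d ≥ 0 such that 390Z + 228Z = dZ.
(390, 228) = (6); d = 6

In the PID Z, (a, b) is generated by gcd(a, b). Compute gcd(390, 228) with the extended Euclidean algorithm, tracking rows (r, s, t) with s·390 + t·228 = r:
  row A: (390, 1, 0)   [1·390 + 0·228 = 390]
  row B: (228, 0, 1)   [0·390 + 1·228 = 228]
  390 = 1·228 + 162   → row C = row A − 1·row B = (162, 1, −1)   [check: 1·390 − 1·228 = 162]
  228 = 1·162 + 66   → row D = row B − 1·row C = (66, −1, 2)   [check: −1·390 + 2·228 = 66]
  162 = 2·66 + 30   → row E = row C − 2·row D = (30, 3, −5)   [check: 3·390 − 5·228 = 30]
  66 = 2·30 + 6   → row F = row D − 2·row E = (6, −7, 12)   [check: −7·390 + 12·228 = 6]
  30 = 5·6 + 0   → remainder 0, stop. gcd = 6 (last nonzero row F).
So gcd(390, 228) = 6, with Bézout identity −7·390 + 12·228 = 6. Containment (⊇): the Bézout identity exhibits 6 as an element of (390, 228), giving (6) ⊆ (390, 228). Containment (⊆): since 6 | 390 and 6 | 228 (390 = 6·65, 228 = 6·38), every Z-linear combination of 390 and 228 is divisible by 6, so (390, 228) ⊆ (6). Therefore (390, 228) = (6), d = 6.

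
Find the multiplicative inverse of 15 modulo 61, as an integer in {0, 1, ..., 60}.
15^(−1) ≡ 57 (mod 61)

Apply the extended Euclidean algorithm to (61, 15), tracking rows (r, s, t) with s·61 + t·15 = r. Each division r_prev = q·r_cur + r_new produces the new row as (previous row) − q·(current row):
  row A: (61, 1, 0)   [1·61 + 0·15 = 61]
  row B: (15, 0, 1)   [0·61 + 1·15 = 15]
  61 = 4·15 + 1   → row C = row A − 4·row B = (1, 1, −4)   [check: 1·61 − 4·15 = 1]
  15 = 15·1 + 0   → remainder 0, stop. gcd = 1 (last nonzero row C).
The gcd is 1, so 15 is invertible mod 61. The last nonzero row gives 1·61 − 4·15 = 1, so t = −4. So 15^(−1) ≡ −4 ≡ 57 (mod 61). Verify: 15 · 57 = 855 ≡ 1 (mod 61). ✓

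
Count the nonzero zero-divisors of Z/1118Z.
Z/1118Z has 613 nonzero zero-divisors

In Z/1118Z each nonzero element is either a unit (gcd with 1118 is 1) or a zero-divisor (gcd > 1). The number of units is φ(1118): factorise 1118 = 2 · 13 · 43, so φ(1118) = (2 − 1) · (13 − 1) · (43 − 1) = 1 · 12 · 42 = 504. The nonzero elements number 1118 − 1 = 1117. Hence the nonzero zero-divisors number 1117 − 504 = 613.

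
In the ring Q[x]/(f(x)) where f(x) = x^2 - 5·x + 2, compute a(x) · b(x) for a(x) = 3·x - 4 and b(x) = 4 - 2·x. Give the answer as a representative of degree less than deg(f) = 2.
First multiply in Q[x] without reducing: a · b = -6·x^2 + 20·x - 16. Now divide by f(x) = x^2 - 5·x + 2, eliminating the leading term at each step:
  leading term -6·x^2: subtract (-6)·f(x) = -6·x^2 + 30·x - 12, leaving -10·x - 4
The degree is now < 2, so this is the remainder. Hence a · b ≡ -10·x - 4 in Q[x]/(f).

Final answer: a · b ≡ -10·x - 4 (mod f(x))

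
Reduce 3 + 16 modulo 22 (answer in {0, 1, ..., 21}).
19

Both summands are already reduced mod 22. 3 + 16 = 19; 19 = 0·22 + 19, so (3 + 16) mod 22 = 19.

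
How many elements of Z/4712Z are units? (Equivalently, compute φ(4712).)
Z/4712Z has φ(4712) = 2160 units

An element a ∈ Z/4712Z is a unit iff gcd(a, 4712) = 1, so the number of units is φ(4712). φ is multiplicative, with φ(p^e) = p^e − p^(e−1). Factorise 4712 = 2^3 · 19 · 31. Then
  φ(4712) = (2^3 − 2^2) · (19 − 1) · (31 − 1) = 4 · 18 · 30 = 2160.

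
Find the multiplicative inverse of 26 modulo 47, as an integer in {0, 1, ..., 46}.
Apply the extended Euclidean algorithm to (47, 26), tracking rows (r, s, t) with s·47 + t·26 = r. Each division r_prev = q·r_cur + r_new produces the new row as (previous row) − q·(current row):
  row A: (47, 1, 0)   [1·47 + 0·26 = 47]
  row B: (26, 0, 1)   [0·47 + 1·26 = 26]
  47 = 1·26 + 21   → row C = row A − 1·row B = (21, 1, −1)   [check: 1·47 − 1·26 = 21]
  26 = 1·21 + 5   → row D = row B − 1·row C = (5, −1, 2)   [check: −1·47 + 2·26 = 5]
  21 = 4·5 + 1   → row E = row C − 4·row D = (1, 5, −9)   [check: 5·47 − 9·26 = 1]
  5 = 5·1 + 0   → remainder 0, stop. gcd = 1 (last nonzero row E).
The gcd is 1, so 26 is invertible mod 47. The last nonzero row gives 5·47 − 9·26 = 1, so t = −9. So 26^(−1) ≡ −9 ≡ 38 (mod 47). Verify: 26 · 38 = 988 ≡ 1 (mod 47). ✓

Final answer: 26^(−1) ≡ 38 (mod 47)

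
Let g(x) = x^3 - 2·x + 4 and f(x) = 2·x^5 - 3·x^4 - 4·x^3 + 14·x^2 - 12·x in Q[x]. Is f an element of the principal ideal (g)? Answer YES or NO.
YES

In Q[x] the ideal (g) consists of all multiples of g, so f ∈ (g) iff g | f, i.e. iff the remainder of f on division by g is 0. Divide f by g (g is monic, so eliminate the leading term of the running remainder at each step):
  leading term 2·x^5: subtract (2·x^2)·g(x) = 2·x^5 - 4·x^3 + 8·x^2, leaving -3·x^4 + 6·x^2 - 12·x
  leading term -3·x^4: subtract (-3·x)·g(x) = -3·x^4 + 6·x^2 - 12·x, leaving 0
The remainder is 0, so f(x) = g(x) · h(x) with h(x) = 2·x^2 - 3·x. Hence g | f, i.e. f ∈ (g).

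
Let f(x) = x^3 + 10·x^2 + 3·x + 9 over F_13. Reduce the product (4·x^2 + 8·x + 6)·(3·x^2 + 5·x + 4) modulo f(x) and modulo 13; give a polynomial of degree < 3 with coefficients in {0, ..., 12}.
Multiply as integer polynomials: a · b = 12·x^4 + 44·x^3 + 74·x^2 + 62·x + 24. Reducing coefficients mod 13: a · b ≡ 12·x^4 + 5·x^3 + 9·x^2 + 10·x + 11. Now divide by f(x) = x^3 + 10·x^2 + 3·x + 9 in F_13[x], eliminating the leading term at each step:
  leading term 12·x^4: subtract (12·x)·f(x) = 12·x^4 + 3·x^3 + 10·x^2 + 4·x, leaving 2·x^3 + 12·x^2 + 6·x + 11 (coefficients mod 13)
  leading term 2·x^3: subtract (2)·f(x) = 2·x^3 + 7·x^2 + 6·x + 5, leaving 5·x^2 + 6 (coefficients mod 13)
The degree is now < 3, so this is the remainder. Hence a · b ≡ 5·x^2 + 6 in F_13[x]/(f).

Final answer: a · b ≡ 5·x^2 + 6 (mod f(x))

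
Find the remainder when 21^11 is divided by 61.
Use repeated squaring. Binary(11) = 1011. Walk through the bits of the exponent 11 left-to-right: at each bit after the leading one, square the running value, then multiply by 21 if the bit is 1 (always reducing mod 61):
  bit 1 = 1 (leading): start with 21.
  bit 2 = 0: square 21^2 = 441 ≡ 14 (mod 61).
  bit 3 = 1: square 14^2 = 196 ≡ 13; bit is 1, so multiply 13·21 = 273 ≡ 29 (mod 61).
  bit 4 = 1: square 29^2 = 841 ≡ 48; bit is 1, so multiply 48·21 = 1008 ≡ 32 (mod 61).
Final value: 21^11 ≡ 32 (mod 61).

Final answer: 32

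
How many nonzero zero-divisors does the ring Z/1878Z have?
Z/1878Z has 1253 nonzero zero-divisors

In Z/1878Z each nonzero element is either a unit (gcd with 1878 is 1) or a zero-divisor (gcd > 1). The number of units is φ(1878): factorise 1878 = 2 · 3 · 313, so φ(1878) = (2 − 1) · (3 − 1) · (313 − 1) = 1 · 2 · 312 = 624. The nonzero elements number 1878 − 1 = 1877. Hence the nonzero zero-divisors number 1877 − 624 = 1253.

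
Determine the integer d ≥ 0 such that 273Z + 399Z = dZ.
(273, 399) = (21); d = 21

In the PID Z, (a, b) is generated by gcd(a, b). Compute gcd(399, 273) with the extended Euclidean algorithm, tracking rows (r, s, t) with s·399 + t·273 = r:
  row A: (399, 1, 0)   [1·399 + 0·273 = 399]
  row B: (273, 0, 1)   [0·399 + 1·273 = 273]
  399 = 1·273 + 126   → row C = row A − 1·row B = (126, 1, −1)   [check: 1·399 − 1·273 = 126]
  273 = 2·126 + 21   → row D = row B − 2·row C = (21, −2, 3)   [check: −2·399 + 3·273 = 21]
  126 = 6·21 + 0   → remainder 0, stop. gcd = 21 (last nonzero row D).
So gcd(273, 399) = 21, with Bézout identity −2·399 + 3·273 = 21. Containment (⊇): the Bézout identity exhibits 21 as an element of (273, 399), giving (21) ⊆ (273, 399). Containment (⊆): since 21 | 273 and 21 | 399 (273 = 21·13, 399 = 21·19), every Z-linear combination of 273 and 399 is divisible by 21, so (273, 399) ⊆ (21). Therefore (273, 399) = (21), d = 21.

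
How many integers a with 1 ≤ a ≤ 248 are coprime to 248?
120

The number of a ∈ {1, ..., 248} with gcd(a, 248) = 1 is by definition Euler's totient φ(248). φ is multiplicative, with φ(p^e) = p^e − p^(e−1). Factorise 248 = 2^3 · 31. Then
  φ(248) = (2^3 − 2^2) · (31 − 1) = 4 · 30 = 120.
So there are 120 such integers.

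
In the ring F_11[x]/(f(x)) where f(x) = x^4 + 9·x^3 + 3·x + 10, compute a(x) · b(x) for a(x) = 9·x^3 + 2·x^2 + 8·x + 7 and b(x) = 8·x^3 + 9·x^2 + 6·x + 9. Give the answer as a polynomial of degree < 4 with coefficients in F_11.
Multiply as integer polynomials: a · b = 72·x^6 + 97·x^5 + 136·x^4 + 221·x^3 + 129·x^2 + 114·x + 63. Reducing coefficients mod 11: a · b ≡ 6·x^6 + 9·x^5 + 4·x^4 + x^3 + 8·x^2 + 4·x + 8. Now divide by f(x) = x^4 + 9·x^3 + 3·x + 10 in F_11[x], eliminating the leading term at each step:
  leading term 6·x^6: subtract (6·x^2)·f(x) = 6·x^6 + 10·x^5 + 7·x^3 + 5·x^2, leaving 10·x^5 + 4·x^4 + 5·x^3 + 3·x^2 + 4·x + 8 (coefficients mod 11)
  leading term 10·x^5: subtract (10·x)·f(x) = 10·x^5 + 2·x^4 + 8·x^2 + x, leaving 2·x^4 + 5·x^3 + 6·x^2 + 3·x + 8 (coefficients mod 11)
  leading term 2·x^4: subtract (2)·f(x) = 2·x^4 + 7·x^3 + 6·x + 9, leaving 9·x^3 + 6·x^2 + 8·x + 10 (coefficients mod 11)
The degree is now < 4, so this is the remainder. Hence a · b ≡ 9·x^3 + 6·x^2 + 8·x + 10 in F_11[x]/(f).

Final answer: a · b ≡ 9·x^3 + 6·x^2 + 8·x + 10 (mod f(x))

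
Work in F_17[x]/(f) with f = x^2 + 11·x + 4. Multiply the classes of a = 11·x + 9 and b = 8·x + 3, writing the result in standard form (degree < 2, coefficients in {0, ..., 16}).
Multiply as integer polynomials: a · b = 88·x^2 + 105·x + 27. Reducing coefficients mod 17: a · b ≡ 3·x^2 + 3·x + 10. Now divide by f(x) = x^2 + 11·x + 4 in F_17[x], eliminating the leading term at each step:
  leading term 3·x^2: subtract (3)·f(x) = 3·x^2 + 16·x + 12, leaving 4·x + 15 (coefficients mod 17)
The degree is now < 2, so this is the remainder. Hence a · b ≡ 4·x + 15 in F_17[x]/(f).

Final answer: a · b ≡ 4·x + 15 (mod f(x))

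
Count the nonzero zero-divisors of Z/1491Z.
In Z/1491Z each nonzero element is either a unit (gcd with 1491 is 1) or a zero-divisor (gcd > 1). The number of units is φ(1491): factorise 1491 = 3 · 7 · 71, so φ(1491) = (3 − 1) · (7 − 1) · (71 − 1) = 2 · 6 · 70 = 840. The nonzero elements number 1491 − 1 = 1490. Hence the nonzero zero-divisors number 1490 − 840 = 650.

Final answer: Z/1491Z has 650 nonzero zero-divisors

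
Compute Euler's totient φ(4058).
φ is multiplicative, with φ(p^e) = p^e − p^(e−1). Factorise 4058 = 2 · 2029. Then
  φ(4058) = (2 − 1) · (2029 − 1) = 1 · 2028 = 2028.

Final answer: φ(4058) = 2028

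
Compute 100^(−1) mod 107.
100^(−1) ≡ 61 (mod 107)

Apply the extended Euclidean algorithm to (107, 100), tracking rows (r, s, t) with s·107 + t·100 = r. Each division r_prev = q·r_cur + r_new produces the new row as (previous row) − q·(current row):
  row A: (107, 1, 0)   [1·107 + 0·100 = 107]
  row B: (100, 0, 1)   [0·107 + 1·100 = 100]
  107 = 1·100 + 7   → row C = row A − 1·row B = (7, 1, −1)   [check: 1·107 − 1·100 = 7]
  100 = 14·7 + 2   → row D = row B − 14·row C = (2, −14, 15)   [check: −14·107 + 15·100 = 2]
  7 = 3·2 + 1   → row E = row C − 3·row D = (1, 43, −46)   [check: 43·107 − 46·100 = 1]
  2 = 2·1 + 0   → remainder 0, stop. gcd = 1 (last nonzero row E).
The gcd is 1, so 100 is invertible mod 107. The last nonzero row gives 43·107 − 46·100 = 1, so t = −46. So 100^(−1) ≡ −46 ≡ 61 (mod 107). Verify: 100 · 61 = 6100 ≡ 1 (mod 107). ✓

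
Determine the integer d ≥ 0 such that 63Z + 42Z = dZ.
(63, 42) = (21); d = 21

In the PID Z, (a, b) is generated by gcd(a, b). Compute gcd(63, 42) with the extended Euclidean algorithm, tracking rows (r, s, t) with s·63 + t·42 = r:
  row A: (63, 1, 0)   [1·63 + 0·42 = 63]
  row B: (42, 0, 1)   [0·63 + 1·42 = 42]
  63 = 1·42 + 21   → row C = row A − 1·row B = (21, 1, −1)   [check: 1·63 − 1·42 = 21]
  42 = 2·21 + 0   → remainder 0, stop. gcd = 21 (last nonzero row C).
So gcd(63, 42) = 21, with Bézout identity 1·63 − 1·42 = 21. Containment (⊇): the Bézout identity exhibits 21 as an element of (63, 42), giving (21) ⊆ (63, 42). Containment (⊆): since 21 | 63 and 21 | 42 (63 = 21·3, 42 = 21·2), every Z-linear combination of 63 and 42 is divisible by 21, so (63, 42) ⊆ (21). Therefore (63, 42) = (21), d = 21.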